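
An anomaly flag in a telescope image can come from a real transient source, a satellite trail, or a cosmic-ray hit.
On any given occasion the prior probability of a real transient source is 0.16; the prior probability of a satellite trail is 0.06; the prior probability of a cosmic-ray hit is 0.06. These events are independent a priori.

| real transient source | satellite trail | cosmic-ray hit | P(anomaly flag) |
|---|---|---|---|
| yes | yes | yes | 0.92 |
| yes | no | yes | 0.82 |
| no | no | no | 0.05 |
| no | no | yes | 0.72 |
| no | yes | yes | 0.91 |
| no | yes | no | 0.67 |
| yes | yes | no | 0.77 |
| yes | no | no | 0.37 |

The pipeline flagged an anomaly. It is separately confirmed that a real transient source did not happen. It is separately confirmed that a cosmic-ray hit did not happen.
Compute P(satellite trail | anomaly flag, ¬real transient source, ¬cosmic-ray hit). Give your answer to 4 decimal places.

P(anomaly flag | ¬real transient source, ¬cosmic-ray hit) = 0.05*0.94 + 0.67*0.06 = 0.047000 + 0.040200 = 0.087200
The satellite trail-present share is 0.67*0.06 = 0.040200.
Hence the posterior is 0.040200/0.087200 ≈ 0.4610.

P(satellite trail | anomaly flag, ¬real transient source, ¬cosmic-ray hit) ≈ 0.4610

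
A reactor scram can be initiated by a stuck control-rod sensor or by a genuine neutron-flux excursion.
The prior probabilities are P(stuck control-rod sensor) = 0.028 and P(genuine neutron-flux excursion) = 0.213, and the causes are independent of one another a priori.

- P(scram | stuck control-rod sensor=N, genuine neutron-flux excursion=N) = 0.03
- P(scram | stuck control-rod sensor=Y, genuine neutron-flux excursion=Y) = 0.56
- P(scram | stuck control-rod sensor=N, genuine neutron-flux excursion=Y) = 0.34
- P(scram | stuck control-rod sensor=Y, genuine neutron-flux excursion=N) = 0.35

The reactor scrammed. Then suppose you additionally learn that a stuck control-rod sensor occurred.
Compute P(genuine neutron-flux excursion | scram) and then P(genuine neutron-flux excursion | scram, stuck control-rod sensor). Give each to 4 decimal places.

P(genuine neutron-flux excursion | scram) ≈ 0.7063; P(genuine neutron-flux excursion | scram, stuck control-rod sensor) ≈ 0.3022

P(scram) = 0.03×0.972×0.787 + 0.34×0.972×0.213 + 0.35×0.028×0.787 + 0.56×0.028×0.213 = 0.022949 + 0.070392 + 0.007713 + 0.003340 = 0.104394
Of this, 0.073732 comes from 0.070392 + 0.003340 (the genuine neutron-flux excursion=true cases).
Hence the posterior is 0.073732/0.104394 ≈ 0.7063.

With the extra evidence:
P(scram | stuck control-rod sensor) = 0.35·0.787 + 0.56·0.213 = 0.275450 + 0.119280 = 0.394730
The genuine neutron-flux excursion-present share is 0.56·0.213 = 0.119280.
So P(genuine neutron-flux excursion | scram, stuck control-rod sensor) = 0.119280/0.394730 ≈ 0.3022.
Conditioning on stuck control-rod sensor lowers the posterior on genuine neutron-flux excursion: the classic explaining-away effect in a common-effect structure.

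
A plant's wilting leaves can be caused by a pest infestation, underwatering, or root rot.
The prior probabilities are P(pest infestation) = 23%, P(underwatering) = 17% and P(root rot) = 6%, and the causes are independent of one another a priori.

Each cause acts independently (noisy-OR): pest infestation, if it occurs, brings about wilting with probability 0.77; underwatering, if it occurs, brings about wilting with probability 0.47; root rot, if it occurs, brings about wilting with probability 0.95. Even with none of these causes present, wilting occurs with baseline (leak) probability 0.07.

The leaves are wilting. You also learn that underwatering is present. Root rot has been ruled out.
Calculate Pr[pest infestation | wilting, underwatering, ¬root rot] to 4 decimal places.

Pr[pest infestation | wilting, underwatering, ¬root rot] ≈ 0.3431

Under noisy-OR, P(wilting | causes) = 1 − (1−0.07)·∏(1−qᵢ) over the active causes.
P(wilting | underwatering, ¬root rot) = 0.5071*0.77 + 0.886633*0.23 = 0.390467 + 0.203926 = 0.594393
Of this, 0.203926 comes from 0.886633*0.23 (the pest infestation=true cases).
P(pest infestation | wilting, underwatering, ¬root rot) = 0.203926 / 0.594393 ≈ 0.3431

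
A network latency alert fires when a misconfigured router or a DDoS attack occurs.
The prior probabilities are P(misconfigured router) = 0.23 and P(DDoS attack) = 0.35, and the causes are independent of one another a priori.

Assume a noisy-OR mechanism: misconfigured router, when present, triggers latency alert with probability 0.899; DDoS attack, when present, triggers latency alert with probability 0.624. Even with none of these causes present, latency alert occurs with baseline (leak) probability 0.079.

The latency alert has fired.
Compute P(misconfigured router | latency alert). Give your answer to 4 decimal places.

Under noisy-OR, P(latency alert | causes) = 1 − (1−0.079)·∏(1−qᵢ) over the active causes.
P(latency alert) = 0.079×0.77×0.65 + 0.653704×0.77×0.35 + 0.906979×0.23×0.65 + 0.965024×0.23×0.35 = 0.039540 + 0.176173 + 0.135593 + 0.077684 = 0.428990
The misconfigured router-present share is 0.135593 + 0.077684 = 0.213277.
P(misconfigured router | latency alert) = 0.213277 / 0.428990 ≈ 0.4972

P(misconfigured router | latency alert) ≈ 0.4972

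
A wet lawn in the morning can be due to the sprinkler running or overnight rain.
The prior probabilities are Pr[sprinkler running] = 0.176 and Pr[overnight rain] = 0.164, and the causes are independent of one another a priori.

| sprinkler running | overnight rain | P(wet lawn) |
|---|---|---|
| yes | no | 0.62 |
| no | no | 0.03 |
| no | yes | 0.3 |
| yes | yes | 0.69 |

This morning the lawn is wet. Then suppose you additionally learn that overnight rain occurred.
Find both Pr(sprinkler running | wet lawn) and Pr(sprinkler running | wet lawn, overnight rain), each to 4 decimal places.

Pr(sprinkler running | wet lawn) ≈ 0.6449; Pr(sprinkler running | wet lawn, overnight rain) ≈ 0.3294

For the numerator, keep only sprinkler running=true terms: 0.091224 + 0.019916 = 0.111140
Normalizer over all consistent configurations: 0.03·0.824·0.836 + 0.3·0.824·0.164 + 0.62·0.176·0.836 + 0.69·0.176·0.164 = 0.172347
Posterior = 0.111140 / 0.172347 ≈ 0.6449

Now also conditioning on overnight rain=true:
For the numerator, keep only sprinkler running=true terms: 0.69*0.176 = 0.121440
Denominator P(wet lawn | overnight rain): 0.3*0.824 + 0.69*0.176 = 0.368640
Posterior = 0.121440 / 0.368640 ≈ 0.3294
— overnight rain explains away the evidence for sprinkler running.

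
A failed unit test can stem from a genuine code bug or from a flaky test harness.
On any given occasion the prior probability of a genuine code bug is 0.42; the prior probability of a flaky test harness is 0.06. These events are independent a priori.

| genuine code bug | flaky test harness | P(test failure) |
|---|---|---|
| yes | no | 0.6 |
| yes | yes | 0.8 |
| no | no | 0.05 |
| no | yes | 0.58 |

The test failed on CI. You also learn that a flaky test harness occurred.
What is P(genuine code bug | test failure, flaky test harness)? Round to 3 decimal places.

For the numerator, keep only genuine code bug=true terms: 0.8·0.42 = 0.336000
Denominator P(test failure | flaky test harness): 0.58·0.58 + 0.8·0.42 = 0.672400
P(genuine code bug | test failure, flaky test harness) = 0.336000/0.672400 ≈ 0.500

P(genuine code bug | test failure, flaky test harness) ≈ 0.500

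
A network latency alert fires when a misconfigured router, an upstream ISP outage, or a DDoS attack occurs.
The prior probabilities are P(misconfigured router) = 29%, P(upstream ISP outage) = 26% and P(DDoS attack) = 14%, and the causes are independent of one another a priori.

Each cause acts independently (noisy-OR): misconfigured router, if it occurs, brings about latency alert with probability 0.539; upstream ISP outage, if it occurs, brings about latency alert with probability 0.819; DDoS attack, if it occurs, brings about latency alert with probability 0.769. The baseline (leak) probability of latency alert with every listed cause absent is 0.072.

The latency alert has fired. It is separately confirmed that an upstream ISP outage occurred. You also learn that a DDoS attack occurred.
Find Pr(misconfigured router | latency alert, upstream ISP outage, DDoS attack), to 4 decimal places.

Under noisy-OR, P(latency alert | causes) = 1 − (1−0.072)·∏(1−qᵢ) over the active causes.
P(latency alert | upstream ISP outage, DDoS attack) = 0.961199*0.71 + 0.982113*0.29 = 0.682451 + 0.284813 = 0.967264
Restricting to configurations with misconfigured router present: 0.982113*0.29 = 0.284813.
P(misconfigured router | latency alert, upstream ISP outage, DDoS attack) = 0.284813 / 0.967264 ≈ 0.2945

Pr(misconfigured router | latency alert, upstream ISP outage, DDoS attack) ≈ 0.2945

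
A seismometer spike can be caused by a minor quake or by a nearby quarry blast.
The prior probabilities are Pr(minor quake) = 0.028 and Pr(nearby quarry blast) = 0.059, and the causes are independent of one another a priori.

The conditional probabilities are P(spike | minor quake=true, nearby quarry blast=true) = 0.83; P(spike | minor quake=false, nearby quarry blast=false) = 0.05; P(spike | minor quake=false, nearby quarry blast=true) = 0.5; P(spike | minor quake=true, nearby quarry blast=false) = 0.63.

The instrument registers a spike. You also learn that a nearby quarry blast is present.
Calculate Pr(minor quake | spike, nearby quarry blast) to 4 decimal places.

Pr(minor quake | spike, nearby quarry blast) ≈ 0.0456

P(spike | nearby quarry blast) = 0.5*0.972 + 0.83*0.028 = 0.486000 + 0.023240 = 0.509240
The minor quake-present share is 0.83*0.028 = 0.023240.
P(minor quake | spike, nearby quarry blast) = 0.023240 / 0.509240 ≈ 0.0456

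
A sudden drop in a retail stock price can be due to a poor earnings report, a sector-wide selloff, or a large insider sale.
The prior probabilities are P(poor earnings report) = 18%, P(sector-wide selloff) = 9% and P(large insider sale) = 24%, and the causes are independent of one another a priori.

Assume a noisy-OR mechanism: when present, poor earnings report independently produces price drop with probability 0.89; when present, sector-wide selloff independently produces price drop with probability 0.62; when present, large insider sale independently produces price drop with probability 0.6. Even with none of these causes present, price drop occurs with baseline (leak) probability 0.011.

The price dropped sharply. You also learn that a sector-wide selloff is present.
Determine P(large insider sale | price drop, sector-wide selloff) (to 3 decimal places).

Under noisy-OR, P(price drop | causes) = 1 − (1−0.011)·∏(1−qᵢ) over the active causes.
P(price drop | sector-wide selloff) = 0.62418·0.82·0.76 + 0.849672·0.82·0.24 + 0.95866·0.18·0.76 + 0.983464·0.18·0.24 = 0.388989 + 0.167215 + 0.131145 + 0.042486 = 0.729835
The large insider sale-present share is 0.167215 + 0.042486 = 0.209701.
Hence the posterior is 0.209701/0.729835 ≈ 0.287.

P(large insider sale | price drop, sector-wide selloff) ≈ 0.287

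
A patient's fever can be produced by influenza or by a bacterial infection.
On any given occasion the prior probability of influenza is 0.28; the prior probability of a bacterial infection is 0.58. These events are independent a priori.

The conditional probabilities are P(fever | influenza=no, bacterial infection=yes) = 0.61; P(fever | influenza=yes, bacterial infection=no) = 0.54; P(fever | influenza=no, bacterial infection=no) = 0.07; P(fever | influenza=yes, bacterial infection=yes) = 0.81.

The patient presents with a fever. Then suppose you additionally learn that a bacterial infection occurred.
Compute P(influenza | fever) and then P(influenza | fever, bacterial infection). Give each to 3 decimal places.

Enumerate the 4 (influenza, bacterial infection) configurations and weight by the priors:
  P(fever) = 0.07·0.72·0.42 + 0.61·0.72·0.58 + 0.54·0.28·0.42 + 0.81·0.28·0.58
        = 0.021168 + 0.254736 + 0.063504 + 0.131544 = 0.470952
Keeping only the influenza-present terms gives 0.195048, so
  P(influenza | fever) = 0.195048 / 0.470952 ≈ 0.414

Now condition on the additional information:
Sum P(fever|·) weighted by the priors over both values of influenza:
  P(fever | bacterial infection) = 0.61×0.72 + 0.81×0.28
        = 0.439200 + 0.226800 = 0.666000
Keeping only the influenza-present terms gives 0.226800, so
  P(influenza | fever, bacterial infection) = 0.226800 / 0.666000 ≈ 0.341

P(influenza | fever) ≈ 0.414; P(influenza | fever, bacterial infection) ≈ 0.341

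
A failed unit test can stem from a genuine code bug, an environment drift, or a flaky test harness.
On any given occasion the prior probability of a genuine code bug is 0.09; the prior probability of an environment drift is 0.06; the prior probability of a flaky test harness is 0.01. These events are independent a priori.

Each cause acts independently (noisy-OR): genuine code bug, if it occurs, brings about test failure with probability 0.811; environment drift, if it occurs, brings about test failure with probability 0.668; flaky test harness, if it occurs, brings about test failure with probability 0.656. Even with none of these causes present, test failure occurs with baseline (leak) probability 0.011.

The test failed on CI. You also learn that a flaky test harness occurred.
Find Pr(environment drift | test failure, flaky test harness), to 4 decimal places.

Pr(environment drift | test failure, flaky test harness) ≈ 0.0770

Under noisy-OR, P(test failure | causes) = 1 − (1−0.011)·∏(1−qᵢ) over the active causes.
P(test failure | flaky test harness) = 0.659784·0.91·0.94 + 0.887048·0.91·0.06 + 0.935699·0.09·0.94 + 0.978652·0.09·0.06 = 0.564379 + 0.048433 + 0.079160 + 0.005285 = 0.697257
Restricting to configurations with environment drift present: 0.048433 + 0.005285 = 0.053718.
P(environment drift | test failure, flaky test harness) = 0.053718 / 0.697257 ≈ 0.0770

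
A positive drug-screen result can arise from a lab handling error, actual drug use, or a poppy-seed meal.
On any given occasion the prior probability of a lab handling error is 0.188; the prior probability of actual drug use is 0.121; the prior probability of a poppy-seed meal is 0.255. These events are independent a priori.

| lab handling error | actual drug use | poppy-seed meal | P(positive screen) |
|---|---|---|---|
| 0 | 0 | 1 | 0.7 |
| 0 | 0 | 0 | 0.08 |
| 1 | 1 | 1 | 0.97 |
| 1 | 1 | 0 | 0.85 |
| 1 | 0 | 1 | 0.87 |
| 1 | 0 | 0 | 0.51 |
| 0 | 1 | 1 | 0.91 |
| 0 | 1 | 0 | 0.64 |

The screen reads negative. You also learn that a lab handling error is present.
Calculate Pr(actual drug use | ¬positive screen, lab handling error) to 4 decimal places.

Sum P(¬positive screen|·) weighted by the priors over the 4 (actual drug use, poppy-seed meal) configurations:
  P(¬positive screen | lab handling error) = 0.49*0.879*0.745 + 0.13*0.879*0.255 + 0.15*0.121*0.745 + 0.03*0.121*0.255
        = 0.320879 + 0.029139 + 0.013522 + 0.000926 = 0.364466
The terms with actual drug use present sum to 0.014448, so
  P(actual drug use | ¬positive screen, lab handling error) = 0.014448 / 0.364466 ≈ 0.0396

Pr(actual drug use | ¬positive screen, lab handling error) ≈ 0.0396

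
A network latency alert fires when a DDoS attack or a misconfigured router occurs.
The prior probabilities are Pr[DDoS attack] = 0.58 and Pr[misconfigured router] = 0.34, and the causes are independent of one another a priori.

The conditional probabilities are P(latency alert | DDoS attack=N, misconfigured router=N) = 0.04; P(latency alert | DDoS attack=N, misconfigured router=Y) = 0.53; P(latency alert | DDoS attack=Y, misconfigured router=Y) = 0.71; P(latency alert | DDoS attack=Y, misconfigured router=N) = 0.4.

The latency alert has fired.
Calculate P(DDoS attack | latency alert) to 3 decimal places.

Numerator (weight on configurations with DDoS attack): 0.153120 + 0.140012 = 0.293132
The normalizing constant is 0.04·0.42·0.66 + 0.53·0.42·0.34 + 0.4·0.58·0.66 + 0.71·0.58·0.34 = 0.379904
Posterior = 0.293132 / 0.379904 ≈ 0.772

P(DDoS attack | latency alert) ≈ 0.772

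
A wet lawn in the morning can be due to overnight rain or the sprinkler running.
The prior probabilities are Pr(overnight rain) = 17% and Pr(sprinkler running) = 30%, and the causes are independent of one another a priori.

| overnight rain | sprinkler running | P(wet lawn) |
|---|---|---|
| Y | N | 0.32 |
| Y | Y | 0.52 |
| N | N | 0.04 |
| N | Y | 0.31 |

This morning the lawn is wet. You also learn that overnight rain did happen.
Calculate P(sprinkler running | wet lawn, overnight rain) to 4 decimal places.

P(sprinkler running | wet lawn, overnight rain) ≈ 0.4105

P(wet lawn | overnight rain) = 0.32×0.7 + 0.52×0.3 = 0.224000 + 0.156000 = 0.380000
Restricting to configurations with sprinkler running present: 0.52×0.3 = 0.156000.
P(sprinkler running | wet lawn, overnight rain) = 0.156000 / 0.380000 ≈ 0.4105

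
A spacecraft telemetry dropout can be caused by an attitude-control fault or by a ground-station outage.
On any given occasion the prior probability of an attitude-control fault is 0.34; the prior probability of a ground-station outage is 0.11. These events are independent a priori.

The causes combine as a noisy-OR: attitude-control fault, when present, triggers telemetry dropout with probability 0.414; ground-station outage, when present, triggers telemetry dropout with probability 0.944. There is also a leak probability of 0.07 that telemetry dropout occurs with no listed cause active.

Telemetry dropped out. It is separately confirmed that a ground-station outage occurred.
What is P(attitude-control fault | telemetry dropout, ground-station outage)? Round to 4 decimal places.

Under noisy-OR, P(telemetry dropout | causes) = 1 − (1−0.07)·∏(1−qᵢ) over the active causes.
P(telemetry dropout | ground-station outage) = 0.94792·0.66 + 0.969481·0.34 = 0.625627 + 0.329624 = 0.955251
Of this, 0.329624 comes from 0.969481·0.34 (the attitude-control fault=true cases).
Hence the posterior is 0.329624/0.955251 ≈ 0.3451.

P(attitude-control fault | telemetry dropout, ground-station outage) ≈ 0.3451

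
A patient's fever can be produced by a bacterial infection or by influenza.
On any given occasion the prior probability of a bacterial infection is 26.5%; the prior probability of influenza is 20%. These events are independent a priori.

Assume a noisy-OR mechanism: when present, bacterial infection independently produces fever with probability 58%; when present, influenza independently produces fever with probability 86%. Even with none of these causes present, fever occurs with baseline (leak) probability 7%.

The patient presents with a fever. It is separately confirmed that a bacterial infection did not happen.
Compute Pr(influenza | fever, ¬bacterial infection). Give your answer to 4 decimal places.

Under noisy-OR, P(fever | causes) = 1 − (1−0.07)·∏(1−qᵢ) over the active causes.
Enumerate both values of influenza and weight by the priors:
  P(fever | ¬bacterial infection) = 0.07×0.8 + 0.8698×0.2
        = 0.056000 + 0.173960 = 0.229960
Keeping only the influenza-present terms gives 0.173960, so
  P(influenza | fever, ¬bacterial infection) = 0.173960 / 0.229960 ≈ 0.7565

Pr(influenza | fever, ¬bacterial infection) ≈ 0.7565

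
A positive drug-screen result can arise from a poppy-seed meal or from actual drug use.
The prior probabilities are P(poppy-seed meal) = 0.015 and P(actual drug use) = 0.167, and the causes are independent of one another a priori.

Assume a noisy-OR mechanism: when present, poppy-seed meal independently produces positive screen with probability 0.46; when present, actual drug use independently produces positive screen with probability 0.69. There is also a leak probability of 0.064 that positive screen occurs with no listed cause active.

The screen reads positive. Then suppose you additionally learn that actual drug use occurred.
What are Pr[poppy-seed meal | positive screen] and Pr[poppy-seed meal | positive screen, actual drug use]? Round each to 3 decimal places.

Pr[poppy-seed meal | positive screen] ≈ 0.047; Pr[poppy-seed meal | positive screen, actual drug use] ≈ 0.018

Under noisy-OR, P(positive screen | causes) = 1 − (1−0.064)·∏(1−qᵢ) over the active causes.
P(positive screen) = 0.064×0.985×0.833 + 0.70984×0.985×0.167 + 0.49456×0.015×0.833 + 0.843314×0.015×0.167 = 0.052512 + 0.116765 + 0.006180 + 0.002113 = 0.177570
Of this, 0.008293 comes from 0.006180 + 0.002113 (the poppy-seed meal=true cases).
So P(poppy-seed meal | positive screen) = 0.008293/0.177570 ≈ 0.047.

With the extra evidence:
Numerator (weight on configurations with poppy-seed meal): 0.843314*0.015 = 0.012650
Denominator P(positive screen | actual drug use): 0.70984*0.985 + 0.843314*0.015 = 0.711842
P(poppy-seed meal | positive screen, actual drug use) = 0.012650/0.711842 ≈ 0.018
This is intercausal reasoning (explaining away): once actual drug use accounts for the positive screen, poppy-seed meal becomes less likely.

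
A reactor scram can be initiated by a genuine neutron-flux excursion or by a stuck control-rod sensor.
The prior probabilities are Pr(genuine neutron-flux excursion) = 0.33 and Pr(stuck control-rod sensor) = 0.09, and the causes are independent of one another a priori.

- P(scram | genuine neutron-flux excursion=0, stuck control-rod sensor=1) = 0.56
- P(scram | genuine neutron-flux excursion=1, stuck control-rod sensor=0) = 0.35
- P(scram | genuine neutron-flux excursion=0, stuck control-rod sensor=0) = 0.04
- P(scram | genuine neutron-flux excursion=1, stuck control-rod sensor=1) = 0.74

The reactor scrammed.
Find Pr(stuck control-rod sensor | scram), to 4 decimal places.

P(scram) = 0.04·0.67·0.91 + 0.56·0.67·0.09 + 0.35·0.33·0.91 + 0.74·0.33·0.09 = 0.024388 + 0.033768 + 0.105105 + 0.021978 = 0.185239
The stuck control-rod sensor-present share is 0.033768 + 0.021978 = 0.055746.
So P(stuck control-rod sensor | scram) = 0.055746/0.185239 ≈ 0.3009.

Pr(stuck control-rod sensor | scram) ≈ 0.3009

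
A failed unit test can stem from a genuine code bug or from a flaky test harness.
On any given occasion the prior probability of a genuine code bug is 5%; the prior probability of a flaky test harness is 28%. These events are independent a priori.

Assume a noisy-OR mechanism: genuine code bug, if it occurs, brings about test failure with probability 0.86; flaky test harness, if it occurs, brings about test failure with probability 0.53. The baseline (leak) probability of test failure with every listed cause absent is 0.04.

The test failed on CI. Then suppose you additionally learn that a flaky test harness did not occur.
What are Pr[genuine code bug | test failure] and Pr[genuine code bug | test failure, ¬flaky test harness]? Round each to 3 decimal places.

Pr[genuine code bug | test failure] ≈ 0.203; Pr[genuine code bug | test failure, ¬flaky test harness] ≈ 0.532

Under noisy-OR, P(test failure | causes) = 1 − (1−0.04)·∏(1−qᵢ) over the active causes.
For the numerator, keep only genuine code bug=true terms: 0.031162 + 0.013116 = 0.044278
Normalizer over all consistent configurations: 0.04×0.95×0.72 + 0.5488×0.95×0.28 + 0.8656×0.05×0.72 + 0.936832×0.05×0.28 = 0.217619
Posterior = 0.044278 / 0.217619 ≈ 0.203

With the extra evidence:
By total probability over both values of genuine code bug:
  P(test failure | ¬flaky test harness) = 0.04*0.95 + 0.8656*0.05
        = 0.038000 + 0.043280 = 0.081280
Configurations with genuine code bug contribute 0.043280, so
  P(genuine code bug | test failure, ¬flaky test harness) = 0.043280 / 0.081280 ≈ 0.532
With flaky test harness excluded, genuine code bug must carry more of the explanatory weight for the test failure.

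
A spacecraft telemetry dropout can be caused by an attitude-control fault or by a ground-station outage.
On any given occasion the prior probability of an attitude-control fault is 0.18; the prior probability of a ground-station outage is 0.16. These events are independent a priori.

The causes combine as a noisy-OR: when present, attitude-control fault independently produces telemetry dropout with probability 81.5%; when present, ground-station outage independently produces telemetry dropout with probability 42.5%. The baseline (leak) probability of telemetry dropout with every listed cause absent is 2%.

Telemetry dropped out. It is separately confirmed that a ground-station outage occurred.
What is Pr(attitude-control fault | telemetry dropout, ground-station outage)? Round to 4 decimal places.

Under noisy-OR, P(telemetry dropout | causes) = 1 − (1−0.02)·∏(1−qᵢ) over the active causes.
P(telemetry dropout | ground-station outage) = 0.4365·0.82 + 0.895752·0.18 = 0.357930 + 0.161235 = 0.519165
The attitude-control fault-present share is 0.895752·0.18 = 0.161235.
P(attitude-control fault | telemetry dropout, ground-station outage) = 0.161235 / 0.519165 ≈ 0.3106

Pr(attitude-control fault | telemetry dropout, ground-station outage) ≈ 0.3106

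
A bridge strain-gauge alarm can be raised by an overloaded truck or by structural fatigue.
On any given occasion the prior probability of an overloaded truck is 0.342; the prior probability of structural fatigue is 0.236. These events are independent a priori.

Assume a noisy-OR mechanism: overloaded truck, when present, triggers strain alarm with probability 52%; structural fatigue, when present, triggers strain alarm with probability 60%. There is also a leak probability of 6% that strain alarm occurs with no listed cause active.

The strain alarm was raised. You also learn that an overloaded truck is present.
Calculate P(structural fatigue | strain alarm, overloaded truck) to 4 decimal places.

Under noisy-OR, P(strain alarm | causes) = 1 − (1−0.06)·∏(1−qᵢ) over the active causes.
Weight on structural fatigue=true, given the evidence: 0.81952*0.236 = 0.193407
Denominator P(strain alarm | overloaded truck): 0.5488*0.764 + 0.81952*0.236 = 0.612690
Posterior = 0.193407 / 0.612690 ≈ 0.3157

P(structural fatigue | strain alarm, overloaded truck) ≈ 0.3157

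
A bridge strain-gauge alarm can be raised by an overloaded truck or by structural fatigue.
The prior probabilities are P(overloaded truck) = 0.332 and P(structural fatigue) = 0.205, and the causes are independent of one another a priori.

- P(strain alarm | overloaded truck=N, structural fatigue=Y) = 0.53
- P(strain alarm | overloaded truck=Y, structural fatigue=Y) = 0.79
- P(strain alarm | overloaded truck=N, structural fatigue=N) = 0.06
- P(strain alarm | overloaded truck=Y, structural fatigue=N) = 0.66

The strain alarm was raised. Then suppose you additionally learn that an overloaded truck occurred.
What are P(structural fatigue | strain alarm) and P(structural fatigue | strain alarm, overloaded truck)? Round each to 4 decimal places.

P(structural fatigue | strain alarm) ≈ 0.3801; P(structural fatigue | strain alarm, overloaded truck) ≈ 0.2359

P(strain alarm) = 0.06×0.668×0.795 + 0.53×0.668×0.205 + 0.66×0.332×0.795 + 0.79×0.332×0.205 = 0.031864 + 0.072578 + 0.174200 + 0.053767 = 0.332409
The structural fatigue-present share is 0.072578 + 0.053767 = 0.126345.
Hence the posterior is 0.126345/0.332409 ≈ 0.3801.

Now also conditioning on overloaded truck=true:
Weight on structural fatigue=true, given the evidence: 0.79×0.205 = 0.161950
Normalizer over all consistent configurations: 0.66×0.795 + 0.79×0.205 = 0.686650
P(structural fatigue | strain alarm, overloaded truck) = 0.161950/0.686650 ≈ 0.2359
The drop from 0.3801 to 0.2359 is the explaining-away (discounting) effect.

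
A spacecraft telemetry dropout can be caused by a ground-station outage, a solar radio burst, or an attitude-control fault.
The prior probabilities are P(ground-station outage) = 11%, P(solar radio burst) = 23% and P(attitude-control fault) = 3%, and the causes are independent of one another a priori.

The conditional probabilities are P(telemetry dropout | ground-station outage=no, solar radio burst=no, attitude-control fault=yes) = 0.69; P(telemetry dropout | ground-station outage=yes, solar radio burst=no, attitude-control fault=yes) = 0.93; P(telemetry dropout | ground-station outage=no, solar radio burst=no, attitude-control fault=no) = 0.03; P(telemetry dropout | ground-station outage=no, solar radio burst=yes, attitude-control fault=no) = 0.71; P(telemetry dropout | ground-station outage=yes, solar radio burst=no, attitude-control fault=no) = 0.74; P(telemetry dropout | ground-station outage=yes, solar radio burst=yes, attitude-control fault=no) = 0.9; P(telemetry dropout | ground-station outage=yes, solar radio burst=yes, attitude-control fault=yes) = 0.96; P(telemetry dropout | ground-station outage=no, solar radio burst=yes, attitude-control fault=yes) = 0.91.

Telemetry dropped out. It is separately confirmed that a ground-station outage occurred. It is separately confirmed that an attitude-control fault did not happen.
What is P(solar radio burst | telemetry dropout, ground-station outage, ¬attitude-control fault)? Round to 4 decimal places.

Sum P(telemetry dropout|·) weighted by the priors over both values of solar radio burst:
  P(telemetry dropout | ground-station outage, ¬attitude-control fault) = 0.74·0.77 + 0.9·0.23
        = 0.569800 + 0.207000 = 0.776800
The terms with solar radio burst present sum to 0.207000, so
  P(solar radio burst | telemetry dropout, ground-station outage, ¬attitude-control fault) = 0.207000 / 0.776800 ≈ 0.2665

P(solar radio burst | telemetry dropout, ground-station outage, ¬attitude-control fault) ≈ 0.2665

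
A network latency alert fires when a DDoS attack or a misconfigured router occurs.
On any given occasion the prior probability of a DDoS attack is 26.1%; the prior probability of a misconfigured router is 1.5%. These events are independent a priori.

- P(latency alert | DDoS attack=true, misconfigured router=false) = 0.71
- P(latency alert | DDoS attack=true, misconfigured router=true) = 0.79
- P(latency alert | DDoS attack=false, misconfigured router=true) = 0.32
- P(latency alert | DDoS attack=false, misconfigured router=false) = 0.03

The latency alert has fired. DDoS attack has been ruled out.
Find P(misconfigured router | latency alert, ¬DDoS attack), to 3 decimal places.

P(misconfigured router | latency alert, ¬DDoS attack) ≈ 0.140

Enumerate both values of misconfigured router and weight by the priors:
  P(latency alert | ¬DDoS attack) = 0.03×0.985 + 0.32×0.015
        = 0.029550 + 0.004800 = 0.034350
Configurations with misconfigured router contribute 0.004800, so
  P(misconfigured router | latency alert, ¬DDoS attack) = 0.004800 / 0.034350 ≈ 0.140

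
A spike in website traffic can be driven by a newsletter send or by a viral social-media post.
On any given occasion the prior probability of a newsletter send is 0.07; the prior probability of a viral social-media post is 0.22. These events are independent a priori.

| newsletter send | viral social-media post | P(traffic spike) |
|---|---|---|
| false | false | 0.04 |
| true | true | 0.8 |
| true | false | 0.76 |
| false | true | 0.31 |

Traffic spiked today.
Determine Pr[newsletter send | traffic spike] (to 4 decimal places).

Pr[newsletter send | traffic spike] ≈ 0.3680

P(traffic spike) = 0.04·0.93·0.78 + 0.31·0.93·0.22 + 0.76·0.07·0.78 + 0.8·0.07·0.22 = 0.029016 + 0.063426 + 0.041496 + 0.012320 = 0.146258
Of this, 0.053816 comes from 0.041496 + 0.012320 (the newsletter send=true cases).
So P(newsletter send | traffic spike) = 0.053816/0.146258 ≈ 0.3680.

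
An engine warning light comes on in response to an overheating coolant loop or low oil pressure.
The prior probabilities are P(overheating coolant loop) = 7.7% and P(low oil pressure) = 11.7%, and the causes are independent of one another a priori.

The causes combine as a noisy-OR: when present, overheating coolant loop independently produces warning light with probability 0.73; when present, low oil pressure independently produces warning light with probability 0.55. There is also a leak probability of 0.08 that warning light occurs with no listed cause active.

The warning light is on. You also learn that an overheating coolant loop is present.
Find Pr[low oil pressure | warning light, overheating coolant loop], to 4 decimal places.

Pr[low oil pressure | warning light, overheating coolant loop] ≈ 0.1354

Under noisy-OR, P(warning light | causes) = 1 − (1−0.08)·∏(1−qᵢ) over the active causes.
P(warning light | overheating coolant loop) = 0.7516×0.883 + 0.88822×0.117 = 0.663663 + 0.103922 = 0.767585
Restricting to configurations with low oil pressure present: 0.88822×0.117 = 0.103922.
P(low oil pressure | warning light, overheating coolant loop) = 0.103922 / 0.767585 ≈ 0.1354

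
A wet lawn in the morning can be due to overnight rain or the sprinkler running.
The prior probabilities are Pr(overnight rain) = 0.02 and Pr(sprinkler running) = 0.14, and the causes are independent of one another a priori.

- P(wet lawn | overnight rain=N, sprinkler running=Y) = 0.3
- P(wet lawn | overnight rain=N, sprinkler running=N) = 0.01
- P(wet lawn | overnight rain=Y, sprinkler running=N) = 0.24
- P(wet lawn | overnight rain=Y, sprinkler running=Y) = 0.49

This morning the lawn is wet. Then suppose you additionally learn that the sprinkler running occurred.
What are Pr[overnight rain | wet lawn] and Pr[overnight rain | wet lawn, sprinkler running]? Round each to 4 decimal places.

Pr[overnight rain | wet lawn] ≈ 0.0998; Pr[overnight rain | wet lawn, sprinkler running] ≈ 0.0323

P(wet lawn) = 0.01*0.98*0.86 + 0.3*0.98*0.14 + 0.24*0.02*0.86 + 0.49*0.02*0.14 = 0.008428 + 0.041160 + 0.004128 + 0.001372 = 0.055088
Restricting to configurations with overnight rain present: 0.004128 + 0.001372 = 0.005500.
So P(overnight rain | wet lawn) = 0.005500/0.055088 ≈ 0.0998.

With the extra evidence:
For the numerator, keep only overnight rain=true terms: 0.49*0.02 = 0.009800
The normalizing constant is 0.3*0.98 + 0.49*0.02 = 0.303800
Posterior = 0.009800 / 0.303800 ≈ 0.0323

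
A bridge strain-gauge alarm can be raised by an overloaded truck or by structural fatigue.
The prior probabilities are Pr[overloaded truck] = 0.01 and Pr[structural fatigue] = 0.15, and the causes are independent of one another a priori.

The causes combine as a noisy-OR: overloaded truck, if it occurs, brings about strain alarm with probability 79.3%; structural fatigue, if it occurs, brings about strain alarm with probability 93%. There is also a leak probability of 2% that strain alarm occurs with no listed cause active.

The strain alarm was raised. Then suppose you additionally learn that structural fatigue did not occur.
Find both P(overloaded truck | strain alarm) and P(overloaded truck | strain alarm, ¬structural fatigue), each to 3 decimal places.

Under noisy-OR, P(strain alarm | causes) = 1 − (1−0.02)·∏(1−qᵢ) over the active causes.
Sum P(strain alarm|·) weighted by the priors over the 4 (overloaded truck, structural fatigue) configurations:
  P(strain alarm) = 0.02*0.99*0.85 + 0.9314*0.99*0.15 + 0.79714*0.01*0.85 + 0.9858*0.01*0.15
        = 0.016830 + 0.138313 + 0.006776 + 0.001479 = 0.163398
Configurations with overloaded truck contribute 0.008255, so
  P(overloaded truck | strain alarm) = 0.008255 / 0.163398 ≈ 0.051

With the extra evidence:
By total probability over both values of overloaded truck:
  P(strain alarm | ¬structural fatigue) = 0.02×0.99 + 0.79714×0.01
        = 0.019800 + 0.007971 = 0.027771
The terms with overloaded truck present sum to 0.007971, so
  P(overloaded truck | strain alarm, ¬structural fatigue) = 0.007971 / 0.027771 ≈ 0.287
With structural fatigue excluded, overloaded truck must carry more of the explanatory weight for the strain alarm.

P(overloaded truck | strain alarm) ≈ 0.051; P(overloaded truck | strain alarm, ¬structural fatigue) ≈ 0.287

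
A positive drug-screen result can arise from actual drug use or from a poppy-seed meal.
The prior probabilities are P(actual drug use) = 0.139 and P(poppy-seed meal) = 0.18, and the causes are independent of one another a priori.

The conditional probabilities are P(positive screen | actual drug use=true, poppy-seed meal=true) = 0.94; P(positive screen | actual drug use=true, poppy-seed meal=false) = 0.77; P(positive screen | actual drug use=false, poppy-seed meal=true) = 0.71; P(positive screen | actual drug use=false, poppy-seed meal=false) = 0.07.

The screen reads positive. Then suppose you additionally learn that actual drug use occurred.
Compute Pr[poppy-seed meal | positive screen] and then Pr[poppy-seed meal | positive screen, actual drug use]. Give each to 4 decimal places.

Pr[poppy-seed meal | positive screen] ≈ 0.4933; Pr[poppy-seed meal | positive screen, actual drug use] ≈ 0.2113

P(positive screen) = 0.07×0.861×0.82 + 0.71×0.861×0.18 + 0.77×0.139×0.82 + 0.94×0.139×0.18 = 0.049421 + 0.110036 + 0.087765 + 0.023519 = 0.270741
The poppy-seed meal-present share is 0.110036 + 0.023519 = 0.133555.
Hence the posterior is 0.133555/0.270741 ≈ 0.4933.

Now also conditioning on actual drug use=true:
By total probability over both values of poppy-seed meal:
  P(positive screen | actual drug use) = 0.77·0.82 + 0.94·0.18
        = 0.631400 + 0.169200 = 0.800600
Keeping only the poppy-seed meal-present terms gives 0.169200, so
  P(poppy-seed meal | positive screen, actual drug use) = 0.169200 / 0.800600 ≈ 0.2113
This is intercausal reasoning (explaining away): once actual drug use accounts for the positive screen, poppy-seed meal becomes less likely.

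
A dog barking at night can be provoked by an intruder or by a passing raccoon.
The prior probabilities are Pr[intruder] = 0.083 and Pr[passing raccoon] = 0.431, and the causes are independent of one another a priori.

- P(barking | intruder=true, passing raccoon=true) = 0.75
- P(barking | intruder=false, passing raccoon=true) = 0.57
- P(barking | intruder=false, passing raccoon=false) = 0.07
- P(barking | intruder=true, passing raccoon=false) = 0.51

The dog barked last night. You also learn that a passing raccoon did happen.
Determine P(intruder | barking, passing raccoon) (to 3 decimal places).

P(barking | passing raccoon) = 0.57*0.917 + 0.75*0.083 = 0.522690 + 0.062250 = 0.584940
Restricting to configurations with intruder present: 0.75*0.083 = 0.062250.
So P(intruder | barking, passing raccoon) = 0.062250/0.584940 ≈ 0.106.

P(intruder | barking, passing raccoon) ≈ 0.106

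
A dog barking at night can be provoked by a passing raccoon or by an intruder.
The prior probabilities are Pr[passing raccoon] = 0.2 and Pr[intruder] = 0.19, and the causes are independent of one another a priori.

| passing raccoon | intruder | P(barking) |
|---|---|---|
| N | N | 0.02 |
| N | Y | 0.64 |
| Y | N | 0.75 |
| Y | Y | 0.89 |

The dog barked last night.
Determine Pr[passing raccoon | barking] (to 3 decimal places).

Weight on passing raccoon=true, given the evidence: 0.121500 + 0.033820 = 0.155320
Normalizer over all consistent configurations: 0.02×0.8×0.81 + 0.64×0.8×0.19 + 0.75×0.2×0.81 + 0.89×0.2×0.19 = 0.265560
Posterior = 0.155320 / 0.265560 ≈ 0.585

Pr[passing raccoon | barking] ≈ 0.585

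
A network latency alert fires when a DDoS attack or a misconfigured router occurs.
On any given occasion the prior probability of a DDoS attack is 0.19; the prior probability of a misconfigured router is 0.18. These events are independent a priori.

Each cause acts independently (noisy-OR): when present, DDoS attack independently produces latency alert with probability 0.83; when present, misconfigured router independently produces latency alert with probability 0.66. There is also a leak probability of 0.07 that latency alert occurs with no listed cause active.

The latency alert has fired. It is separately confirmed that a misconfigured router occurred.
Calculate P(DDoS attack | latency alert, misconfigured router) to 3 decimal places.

Under noisy-OR, P(latency alert | causes) = 1 − (1−0.07)·∏(1−qᵢ) over the active causes.
P(latency alert | misconfigured router) = 0.6838*0.81 + 0.946246*0.19 = 0.553878 + 0.179787 = 0.733665
Restricting to configurations with DDoS attack present: 0.946246*0.19 = 0.179787.
P(DDoS attack | latency alert, misconfigured router) = 0.179787 / 0.733665 ≈ 0.245

P(DDoS attack | latency alert, misconfigured router) ≈ 0.245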